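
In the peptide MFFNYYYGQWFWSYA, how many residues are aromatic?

9

F, W, and Y each carry an aromatic ring on the side chain.
Matching residues: F2, F3, Y5, Y6, Y7, W10, F11, W12, Y14.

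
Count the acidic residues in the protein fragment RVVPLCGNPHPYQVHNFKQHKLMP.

0

The acidic residues are Asp (D) and Glu (E), whose side chains end in a carboxylate group.
None of the 24 residues belong to this group.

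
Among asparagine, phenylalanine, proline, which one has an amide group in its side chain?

asparagine

Only N (asparagine) and Q (glutamine) carry a side-chain carboxamide.
Of the listed options, only asparagine belongs to this group.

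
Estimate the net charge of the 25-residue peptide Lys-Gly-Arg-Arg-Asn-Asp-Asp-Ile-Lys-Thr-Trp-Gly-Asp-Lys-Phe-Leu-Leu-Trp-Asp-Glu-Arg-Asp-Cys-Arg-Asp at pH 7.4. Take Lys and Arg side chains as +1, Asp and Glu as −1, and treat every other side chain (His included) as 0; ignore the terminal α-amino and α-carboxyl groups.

0

Positive (K, R): Lys1, Arg3, Arg4, Lys9, Lys14, Arg21, Arg24 → +7.
Negative (D, E): Asp6, Asp7, Asp13, Asp19, Glu20, Asp22, Asp25 → −7.
Net charge = (+7) + (−7) = 0.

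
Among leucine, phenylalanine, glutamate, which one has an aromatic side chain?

F, W, and Y each carry an aromatic ring on the side chain.
Of the listed options, only phenylalanine belongs to this group.

phenylalanine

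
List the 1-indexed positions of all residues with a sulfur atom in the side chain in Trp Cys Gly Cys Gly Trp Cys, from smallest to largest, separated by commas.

2, 4, 7

The sulfur-bearing residues are cysteine (–SH) and methionine (–S–CH₃).
Matching residues: Cys2, Cys4, Cys7.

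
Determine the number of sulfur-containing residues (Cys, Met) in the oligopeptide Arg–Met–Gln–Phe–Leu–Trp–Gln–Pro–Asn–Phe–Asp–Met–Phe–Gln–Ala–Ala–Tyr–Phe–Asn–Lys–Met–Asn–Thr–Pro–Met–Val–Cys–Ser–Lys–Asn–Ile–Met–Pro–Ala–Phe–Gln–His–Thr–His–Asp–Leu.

Matching residues: Met2, Met12, Met21, Met25, Cys27, Met32.

6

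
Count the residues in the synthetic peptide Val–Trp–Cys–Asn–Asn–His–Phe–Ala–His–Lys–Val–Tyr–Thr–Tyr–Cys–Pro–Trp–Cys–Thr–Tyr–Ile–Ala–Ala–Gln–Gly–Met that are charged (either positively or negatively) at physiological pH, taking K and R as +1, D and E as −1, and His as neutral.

Charged side chains at pH ~7.4: K, R (positive); D, E (negative).
Matching residues: Lys10.

1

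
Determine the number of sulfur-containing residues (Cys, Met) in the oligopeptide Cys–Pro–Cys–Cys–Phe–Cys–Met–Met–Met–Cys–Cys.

Matching residues: Cys1, Cys3, Cys4, Cys6, Met7, Met8, Met9, Cys10, Cys11.

9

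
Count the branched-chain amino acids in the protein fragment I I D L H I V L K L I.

8

Valine (V), leucine (L), and isoleucine (I) are the branched-chain amino acids.
Matching residues: I1, I2, L4, I6, V7, L8, L10, I11.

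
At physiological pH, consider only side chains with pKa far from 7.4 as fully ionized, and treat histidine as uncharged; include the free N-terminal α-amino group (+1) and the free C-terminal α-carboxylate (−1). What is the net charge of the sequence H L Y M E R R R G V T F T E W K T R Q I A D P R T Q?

Near pH 7.4, K and R contribute +1 each, D and E contribute −1 each, and every other side chain (His included, as stated) is uncharged.
Positive (K, R): R6, R7, R8, K16, R18, R24 → +6.
Negative (D, E): E5, E14, D22 → −3.
The N-terminus (+1) and C-terminus (−1) cancel.
Net charge = (+6) + (−3) = +3.

+3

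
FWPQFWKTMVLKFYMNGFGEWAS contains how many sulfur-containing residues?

2

The sulfur-bearing residues are cysteine (–SH) and methionine (–S–CH₃).
Matching residues: M9, M15.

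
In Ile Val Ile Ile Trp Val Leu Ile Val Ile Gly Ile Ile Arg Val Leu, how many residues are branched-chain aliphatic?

V, L, and I make up the branched-chain aliphatic group.
Matching residues: Ile1, Val2, Ile3, Ile4, Val6, Leu7, Ile8, Val9, Ile10, Ile12, Ile13, Val15, Leu16.

13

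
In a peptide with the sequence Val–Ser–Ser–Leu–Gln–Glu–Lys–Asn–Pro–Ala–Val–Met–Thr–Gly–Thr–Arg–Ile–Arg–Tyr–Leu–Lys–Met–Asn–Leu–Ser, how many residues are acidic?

1

The acidic residues are Asp (D) and Glu (E), whose side chains end in a carboxylate group.
Matching residues: Glu6.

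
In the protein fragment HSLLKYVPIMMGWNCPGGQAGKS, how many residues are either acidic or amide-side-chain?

Acidic: D, E. Amide-side-chain: N, Q.
Acidic residues here: none (0).
Amide-side-chain residues here: N14, Q19 (2).
The two groups share no amino acid, so total = 0 + 2 = 2.

2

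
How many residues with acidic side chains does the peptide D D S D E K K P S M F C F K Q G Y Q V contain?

Only D (aspartate) and E (glutamate) carry a side-chain carboxylic acid.
Matching residues: D1, D2, D4, E5.

4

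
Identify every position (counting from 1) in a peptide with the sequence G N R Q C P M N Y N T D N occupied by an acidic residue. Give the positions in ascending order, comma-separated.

Only D (aspartate) and E (glutamate) carry a side-chain carboxylic acid.
Matching residues: D12.

12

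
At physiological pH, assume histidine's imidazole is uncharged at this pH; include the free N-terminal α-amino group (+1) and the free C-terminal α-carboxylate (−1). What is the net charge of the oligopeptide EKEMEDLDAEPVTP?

-5

Near pH 7.4, K and R contribute +1 each, D and E contribute −1 each, and every other side chain (His included, as stated) is uncharged.
Positive (K, R): K2 → +1.
Negative (D, E): E1, E3, E5, D6, D8, E10 → −6.
The N-terminus (+1) and C-terminus (−1) cancel.
Net charge = (+1) + (−6) = −5.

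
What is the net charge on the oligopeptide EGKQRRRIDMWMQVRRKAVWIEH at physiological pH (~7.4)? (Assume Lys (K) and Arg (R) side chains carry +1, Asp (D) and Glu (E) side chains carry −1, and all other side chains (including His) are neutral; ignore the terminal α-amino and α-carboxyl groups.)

+4

Positive (K, R): K3, R5, R6, R7, R15, R16, K17 → +7.
Negative (D, E): E1, D9, E22 → −3.
Net charge = (+7) + (−3) = +4.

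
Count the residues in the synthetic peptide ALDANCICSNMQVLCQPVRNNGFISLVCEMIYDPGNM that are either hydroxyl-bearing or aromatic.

Hydroxyl-bearing: S, T, Y. Aromatic: F, W, Y.
Hydroxyl-bearing residues here: S9, S25, Y32 (3).
Aromatic residues here: F23, Y32 (2).
Y is in both groups, so the 1 Y residue must not be double-counted.
Total = 3 + 2 − 1 = 4.

4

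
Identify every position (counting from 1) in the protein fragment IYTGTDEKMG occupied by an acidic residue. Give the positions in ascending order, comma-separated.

6, 7

Aspartate (D) and glutamate (E) have carboxylic-acid side chains and are the acidic amino acids.
Matching residues: D6, E7.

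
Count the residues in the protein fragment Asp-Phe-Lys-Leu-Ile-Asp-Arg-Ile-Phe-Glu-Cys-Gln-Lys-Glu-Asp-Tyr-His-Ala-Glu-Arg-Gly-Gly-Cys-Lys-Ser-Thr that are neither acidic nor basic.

14

Acidic: D, E. Basic: K, R, H. All other residues are neither.
Matching residues: Phe2, Leu4, Ile5, Ile8, Phe9, Cys11, Gln12, Tyr16, Ala18, Gly21, Gly22, Cys23, Ser25, Thr26.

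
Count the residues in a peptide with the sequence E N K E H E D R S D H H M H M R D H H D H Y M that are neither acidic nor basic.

6

Acidic: D, E. Basic: K, R, H. All other residues are neither.
Matching residues: N2, S9, M13, M15, Y22, M23.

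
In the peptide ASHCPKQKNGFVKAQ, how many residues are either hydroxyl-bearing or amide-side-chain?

Hydroxyl-bearing: S, T, Y. Amide-side-chain: N, Q.
Hydroxyl-bearing residues here: S2 (1).
Amide-side-chain residues here: Q7, N9, Q15 (3).
The two groups share no amino acid, so total = 1 + 3 = 4.

4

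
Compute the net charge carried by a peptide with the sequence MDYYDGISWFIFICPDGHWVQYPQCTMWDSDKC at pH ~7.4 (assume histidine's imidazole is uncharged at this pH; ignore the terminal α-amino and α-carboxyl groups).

-4

The side chains ionized at physiological pH are Lys/Arg (+1) and Asp/Glu (−1); with His treated as neutral, nothing else contributes.
Positive (K, R): K32 → +1.
Negative (D, E): D2, D5, D16, D29, D31 → −5.
Net charge = (+1) + (−5) = −4.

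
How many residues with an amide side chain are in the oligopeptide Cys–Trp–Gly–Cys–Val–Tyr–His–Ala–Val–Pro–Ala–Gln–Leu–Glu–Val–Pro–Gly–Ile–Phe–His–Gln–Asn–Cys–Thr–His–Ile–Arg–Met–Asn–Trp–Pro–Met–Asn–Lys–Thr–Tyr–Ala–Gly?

Asparagine (N) and glutamine (Q) have uncharged amide side chains.
Matching residues: Gln12, Gln21, Asn22, Asn29, Asn33.

5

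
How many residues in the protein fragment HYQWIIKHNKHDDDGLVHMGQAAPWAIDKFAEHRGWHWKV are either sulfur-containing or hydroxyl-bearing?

2

Sulfur-containing: C, M. Hydroxyl-bearing: S, T, Y.
Sulfur-containing residues here: M19 (1).
Hydroxyl-bearing residues here: Y2 (1).
The two groups share no amino acid, so total = 1 + 1 = 2.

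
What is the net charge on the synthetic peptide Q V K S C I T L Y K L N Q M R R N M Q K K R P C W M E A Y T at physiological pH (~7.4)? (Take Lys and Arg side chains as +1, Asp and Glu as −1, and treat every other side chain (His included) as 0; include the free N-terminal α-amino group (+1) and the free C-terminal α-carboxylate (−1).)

Positive (K, R): K3, K10, R15, R16, K20, K21, R22 → +7.
Negative (D, E): E27 → −1.
The N-terminus (+1) and C-terminus (−1) cancel.
Net charge = (+7) + (−1) = +6.

+6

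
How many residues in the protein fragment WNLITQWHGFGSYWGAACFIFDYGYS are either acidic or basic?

2

Acidic: D, E. Basic: H, K, R.
Acidic residues here: D22 (1).
Basic residues here: H8 (1).
The two groups share no amino acid, so total = 1 + 1 = 2.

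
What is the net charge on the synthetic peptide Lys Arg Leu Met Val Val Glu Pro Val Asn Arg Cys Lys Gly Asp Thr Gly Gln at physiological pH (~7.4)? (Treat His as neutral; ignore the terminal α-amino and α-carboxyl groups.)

At pH ~7.4 the Lys and Arg side chains are protonated (+1), the Asp and Glu side chains are deprotonated (−1), and with His taken as neutral all other side chains carry no charge.
Positive (K, R): Lys1, Arg2, Arg11, Lys13 → +4.
Negative (D, E): Glu7, Asp15 → −2.
Net charge = (+4) + (−2) = +2.

+2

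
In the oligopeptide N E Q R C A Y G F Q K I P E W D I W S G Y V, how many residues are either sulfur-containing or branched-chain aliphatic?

4

Sulfur-containing: C, M. Branched-chain aliphatic: I, L, V.
Sulfur-containing residues here: C5 (1).
Branched-chain aliphatic residues here: I12, I17, V22 (3).
The two groups share no amino acid, so total = 1 + 3 = 4.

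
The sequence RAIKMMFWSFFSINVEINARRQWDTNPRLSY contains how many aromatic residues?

F, W, and Y each carry an aromatic ring on the side chain.
Matching residues: F7, W8, F10, F11, W23, Y31.

6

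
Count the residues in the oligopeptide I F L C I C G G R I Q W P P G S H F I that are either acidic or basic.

2

Acidic: D, E. Basic: H, K, R.
Acidic residues here: none (0).
Basic residues here: R9, H17 (2).
The two groups share no amino acid, so total = 0 + 2 = 2.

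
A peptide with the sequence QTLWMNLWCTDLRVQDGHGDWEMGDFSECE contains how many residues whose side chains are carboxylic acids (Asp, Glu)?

Matching residues: D11, D16, D20, E22, D25, E28, E30.

7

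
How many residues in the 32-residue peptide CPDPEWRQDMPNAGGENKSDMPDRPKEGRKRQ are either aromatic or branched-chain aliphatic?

1

Aromatic: F, W, Y. Branched-chain aliphatic: I, L, V.
Aromatic residues here: W6 (1).
Branched-chain aliphatic residues here: none (0).
The two groups share no amino acid, so total = 1 + 0 = 1.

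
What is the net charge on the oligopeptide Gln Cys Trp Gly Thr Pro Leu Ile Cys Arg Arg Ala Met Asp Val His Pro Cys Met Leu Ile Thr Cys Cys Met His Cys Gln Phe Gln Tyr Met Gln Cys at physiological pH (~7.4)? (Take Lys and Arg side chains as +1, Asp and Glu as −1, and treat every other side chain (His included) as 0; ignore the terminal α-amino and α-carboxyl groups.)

+1

Positive (K, R): Arg10, Arg11 → +2.
Negative (D, E): Asp14 → −1.
Net charge = (+2) + (−1) = +1.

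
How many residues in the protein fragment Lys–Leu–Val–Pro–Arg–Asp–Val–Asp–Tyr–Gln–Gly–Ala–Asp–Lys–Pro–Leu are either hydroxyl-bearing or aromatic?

1

Hydroxyl-bearing: S, T, Y. Aromatic: F, W, Y.
Hydroxyl-bearing residues here: Tyr9 (1).
Aromatic residues here: Tyr9 (1).
Y is in both groups, so the 1 Y residue must not be double-counted.
Total = 1 + 1 − 1 = 1.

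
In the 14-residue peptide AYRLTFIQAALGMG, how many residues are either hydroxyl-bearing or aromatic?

Hydroxyl-bearing: S, T, Y. Aromatic: F, W, Y.
Hydroxyl-bearing residues here: Y2, T5 (2).
Aromatic residues here: Y2, F6 (2).
Y is in both groups, so the 1 Y residue must not be double-counted.
Total = 2 + 2 − 1 = 3.

3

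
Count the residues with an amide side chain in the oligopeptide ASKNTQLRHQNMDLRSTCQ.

5

The amide-side-chain residues are Asn (N) and Gln (Q).
Matching residues: N4, Q6, Q10, N11, Q19.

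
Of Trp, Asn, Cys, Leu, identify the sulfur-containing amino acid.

Cys

The sulfur-bearing residues are cysteine (–SH) and methionine (–S–CH₃).
Of the listed options, only Cys belongs to this group.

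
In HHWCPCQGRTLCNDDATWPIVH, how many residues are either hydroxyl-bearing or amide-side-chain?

Hydroxyl-bearing: S, T, Y. Amide-side-chain: N, Q.
Hydroxyl-bearing residues here: T10, T17 (2).
Amide-side-chain residues here: Q7, N13 (2).
The two groups share no amino acid, so total = 2 + 2 = 4.

4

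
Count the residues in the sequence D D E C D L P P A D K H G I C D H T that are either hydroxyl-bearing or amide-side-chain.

Hydroxyl-bearing: S, T, Y. Amide-side-chain: N, Q.
Hydroxyl-bearing residues here: T18 (1).
Amide-side-chain residues here: none (0).
The two groups share no amino acid, so total = 1 + 0 = 1.

1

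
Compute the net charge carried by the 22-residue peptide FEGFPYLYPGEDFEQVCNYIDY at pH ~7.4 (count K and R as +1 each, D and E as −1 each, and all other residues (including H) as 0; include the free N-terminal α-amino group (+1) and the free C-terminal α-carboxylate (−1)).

Positive (K, R): none → +0.
Negative (D, E): E2, E11, D12, E14, D21 → −5.
The N-terminus (+1) and C-terminus (−1) cancel.
Net charge = (+0) + (−5) = −5.

-5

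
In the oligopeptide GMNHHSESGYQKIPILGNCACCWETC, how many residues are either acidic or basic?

Acidic: D, E. Basic: H, K, R.
Acidic residues here: E7, E24 (2).
Basic residues here: H4, H5, K12 (3).
The two groups share no amino acid, so total = 2 + 3 = 5.

5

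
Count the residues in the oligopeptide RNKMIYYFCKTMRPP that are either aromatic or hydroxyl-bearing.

Aromatic: F, W, Y. Hydroxyl-bearing: S, T, Y.
Aromatic residues here: Y6, Y7, F8 (3).
Hydroxyl-bearing residues here: Y6, Y7, T11 (3).
Y is in both groups, so the 2 Y residues must not be double-counted.
Total = 3 + 3 − 2 = 4.

4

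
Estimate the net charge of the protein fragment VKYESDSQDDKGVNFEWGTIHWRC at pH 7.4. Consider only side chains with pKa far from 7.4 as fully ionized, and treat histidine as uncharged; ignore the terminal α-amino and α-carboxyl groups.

-2

At pH ~7.4 the Lys and Arg side chains are protonated (+1), the Asp and Glu side chains are deprotonated (−1), and with His taken as neutral all other side chains carry no charge.
Positive (K, R): K2, K11, R23 → +3.
Negative (D, E): E4, D6, D9, D10, E16 → −5.
Net charge = (+3) + (−5) = −2.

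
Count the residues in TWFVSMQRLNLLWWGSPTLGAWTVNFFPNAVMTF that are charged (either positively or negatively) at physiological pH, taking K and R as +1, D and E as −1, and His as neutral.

1

Charged side chains at pH ~7.4: K, R (positive); D, E (negative).
Matching residues: R8.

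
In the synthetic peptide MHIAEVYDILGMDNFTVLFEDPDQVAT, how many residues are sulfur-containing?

2

The sulfur-bearing residues are cysteine (–SH) and methionine (–S–CH₃).
Matching residues: M1, M12.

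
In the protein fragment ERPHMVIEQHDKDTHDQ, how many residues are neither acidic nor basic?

7

Acidic: D, E. Basic: K, R, H. All other residues are neither.
Matching residues: P3, M5, V6, I7, Q9, T14, Q17.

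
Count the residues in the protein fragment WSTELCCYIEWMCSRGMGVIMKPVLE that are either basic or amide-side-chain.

2

Basic: H, K, R. Amide-side-chain: N, Q.
Basic residues here: R15, K22 (2).
Amide-side-chain residues here: none (0).
The two groups share no amino acid, so total = 2 + 0 = 2.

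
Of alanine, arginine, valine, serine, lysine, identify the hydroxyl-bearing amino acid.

The –OH-bearing residues are Ser, Thr (aliphatic alcohols), and Tyr (phenol).
Of the listed options, only serine belongs to this group.

serine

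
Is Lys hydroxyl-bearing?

No

Serine (S), threonine (T), and tyrosine (Y) each carry a hydroxyl group on the side chain.
Lysine is not in this group.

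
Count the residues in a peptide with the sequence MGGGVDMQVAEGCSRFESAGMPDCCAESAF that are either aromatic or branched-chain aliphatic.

Aromatic: F, W, Y. Branched-chain aliphatic: I, L, V.
Aromatic residues here: F16, F30 (2).
Branched-chain aliphatic residues here: V5, V9 (2).
The two groups share no amino acid, so total = 2 + 2 = 4.

4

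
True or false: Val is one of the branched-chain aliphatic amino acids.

Valine (V), leucine (L), and isoleucine (I) are the branched-chain amino acids.
Valine is in this group.

True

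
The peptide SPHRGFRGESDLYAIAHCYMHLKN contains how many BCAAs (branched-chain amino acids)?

Valine (V), leucine (L), and isoleucine (I) are the branched-chain amino acids.
Matching residues: L12, I15, L22.

3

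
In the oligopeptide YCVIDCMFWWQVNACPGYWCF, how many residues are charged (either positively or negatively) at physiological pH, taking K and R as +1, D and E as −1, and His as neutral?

Charged side chains at pH ~7.4: K, R (positive); D, E (negative).
Matching residues: D5.

1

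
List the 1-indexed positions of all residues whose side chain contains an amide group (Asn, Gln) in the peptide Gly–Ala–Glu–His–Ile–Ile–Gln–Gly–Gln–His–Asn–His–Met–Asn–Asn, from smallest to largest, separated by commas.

7, 9, 11, 14, 15

Matching residues: Gln7, Gln9, Asn11, Asn14, Asn15.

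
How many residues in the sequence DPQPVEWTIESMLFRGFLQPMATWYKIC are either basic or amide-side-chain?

Basic: H, K, R. Amide-side-chain: N, Q.
Basic residues here: R15, K26 (2).
Amide-side-chain residues here: Q3, Q19 (2).
The two groups share no amino acid, so total = 2 + 2 = 4.

4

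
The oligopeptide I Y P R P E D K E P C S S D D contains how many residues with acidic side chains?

Aspartate (D) and glutamate (E) have carboxylic-acid side chains and are the acidic amino acids.
Matching residues: E6, D7, E9, D14, D15.

5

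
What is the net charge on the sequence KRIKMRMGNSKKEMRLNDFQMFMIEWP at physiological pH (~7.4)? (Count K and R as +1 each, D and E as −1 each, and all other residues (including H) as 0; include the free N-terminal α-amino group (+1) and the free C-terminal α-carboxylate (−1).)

Positive (K, R): K1, R2, K4, R6, K11, K12, R15 → +7.
Negative (D, E): E13, D18, E25 → −3.
The N-terminus (+1) and C-terminus (−1) cancel.
Net charge = (+7) + (−3) = +4.

+4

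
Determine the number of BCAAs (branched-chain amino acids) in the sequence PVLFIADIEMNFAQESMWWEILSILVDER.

9

Valine (V), leucine (L), and isoleucine (I) are the branched-chain amino acids.
Matching residues: V2, L3, I5, I8, I21, L22, I24, L25, V26.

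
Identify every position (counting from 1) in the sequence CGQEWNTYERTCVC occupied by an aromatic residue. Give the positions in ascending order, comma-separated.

Phenylalanine (F), tryptophan (W), and tyrosine (Y) have aromatic ring side chains.
Matching residues: W5, Y8.

5, 8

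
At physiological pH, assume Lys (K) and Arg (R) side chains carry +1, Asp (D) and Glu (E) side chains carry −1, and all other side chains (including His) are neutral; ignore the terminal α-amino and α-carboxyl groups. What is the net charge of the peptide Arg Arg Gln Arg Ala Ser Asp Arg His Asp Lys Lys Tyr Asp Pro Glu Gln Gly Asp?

Positive (K, R): Arg1, Arg2, Arg4, Arg8, Lys11, Lys12 → +6.
Negative (D, E): Asp7, Asp10, Asp14, Glu16, Asp19 → −5.
Net charge = (+6) + (−5) = +1.

+1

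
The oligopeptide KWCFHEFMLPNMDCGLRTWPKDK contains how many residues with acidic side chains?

3

Only D (aspartate) and E (glutamate) carry a side-chain carboxylic acid.
Matching residues: E6, D13, D22.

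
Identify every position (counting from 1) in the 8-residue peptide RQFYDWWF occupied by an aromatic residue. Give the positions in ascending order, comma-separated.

3, 4, 6, 7, 8

The aromatic amino acids are Phe (F, benzyl), Trp (W, indole), and Tyr (Y, phenol).
Matching residues: F3, Y4, W6, W7, F8.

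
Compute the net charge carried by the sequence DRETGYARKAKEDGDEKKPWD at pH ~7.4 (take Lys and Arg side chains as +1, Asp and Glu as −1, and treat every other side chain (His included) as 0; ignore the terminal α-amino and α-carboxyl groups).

-1

Positive (K, R): R2, R8, K9, K11, K17, K18 → +6.
Negative (D, E): D1, E3, E12, D13, D15, E16, D21 → −7.
Net charge = (+6) + (−7) = −1.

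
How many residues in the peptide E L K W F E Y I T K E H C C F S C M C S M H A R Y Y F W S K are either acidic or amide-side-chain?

Acidic: D, E. Amide-side-chain: N, Q.
Acidic residues here: E1, E6, E11 (3).
Amide-side-chain residues here: none (0).
The two groups share no amino acid, so total = 3 + 0 = 3.

3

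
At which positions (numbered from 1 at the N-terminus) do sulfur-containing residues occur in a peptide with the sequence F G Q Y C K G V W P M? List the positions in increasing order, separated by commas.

5, 11

Only Cys (C) and Met (M) have a sulfur atom in the side chain.
Matching residues: C5, M11.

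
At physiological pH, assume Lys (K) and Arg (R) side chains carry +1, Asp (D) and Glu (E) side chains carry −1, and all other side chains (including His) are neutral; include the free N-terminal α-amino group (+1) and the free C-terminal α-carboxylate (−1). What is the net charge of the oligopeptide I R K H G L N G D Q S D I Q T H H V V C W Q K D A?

0

Positive (K, R): R2, K3, K23 → +3.
Negative (D, E): D9, D12, D24 → −3.
The N-terminus (+1) and C-terminus (−1) cancel.
Net charge = (+3) + (−3) = 0.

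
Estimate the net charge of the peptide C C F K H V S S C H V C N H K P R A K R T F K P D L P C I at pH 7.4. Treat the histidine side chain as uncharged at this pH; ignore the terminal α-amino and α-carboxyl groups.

+5

Near pH 7.4, K and R contribute +1 each, D and E contribute −1 each, and every other side chain (His included, as stated) is uncharged.
Positive (K, R): K4, K15, R17, K19, R20, K23 → +6.
Negative (D, E): D25 → −1.
Net charge = (+6) + (−1) = +5.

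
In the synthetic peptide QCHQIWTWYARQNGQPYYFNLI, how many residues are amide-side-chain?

The amide-side-chain residues are Asn (N) and Gln (Q).
Matching residues: Q1, Q4, Q12, N13, Q15, N20.

6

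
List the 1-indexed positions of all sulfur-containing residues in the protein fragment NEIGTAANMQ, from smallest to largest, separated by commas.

The sulfur-bearing residues are cysteine (–SH) and methionine (–S–CH₃).
Matching residues: M9.

9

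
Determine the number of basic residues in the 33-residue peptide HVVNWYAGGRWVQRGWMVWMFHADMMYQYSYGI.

Lysine (K), arginine (R), and histidine (H) have basic, nitrogen-containing side chains.
Matching residues: H1, R10, R14, H22.

4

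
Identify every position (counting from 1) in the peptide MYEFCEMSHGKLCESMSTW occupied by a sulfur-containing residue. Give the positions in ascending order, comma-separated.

1, 5, 7, 13, 16

The sulfur-bearing residues are cysteine (–SH) and methionine (–S–CH₃).
Matching residues: M1, C5, M7, C13, M16.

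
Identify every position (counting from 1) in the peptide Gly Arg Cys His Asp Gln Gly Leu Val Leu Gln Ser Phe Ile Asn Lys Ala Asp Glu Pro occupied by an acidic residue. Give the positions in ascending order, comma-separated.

The acidic residues are Asp (D) and Glu (E), whose side chains end in a carboxylate group.
Matching residues: Asp5, Asp18, Glu19.

5, 18, 19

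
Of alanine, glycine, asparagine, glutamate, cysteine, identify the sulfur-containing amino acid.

Cysteine (C, thiol) and methionine (M, thioether) are the two sulfur-containing amino acids.
Of the listed options, only cysteine belongs to this group.

cysteine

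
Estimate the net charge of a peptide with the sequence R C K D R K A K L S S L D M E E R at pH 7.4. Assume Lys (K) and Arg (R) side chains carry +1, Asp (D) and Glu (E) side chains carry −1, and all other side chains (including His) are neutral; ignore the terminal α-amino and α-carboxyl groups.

Positive (K, R): R1, K3, R5, K6, K8, R17 → +6.
Negative (D, E): D4, D13, E15, E16 → −4.
Net charge = (+6) + (−4) = +2.

+2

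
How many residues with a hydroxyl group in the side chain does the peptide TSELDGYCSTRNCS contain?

Serine (S), threonine (T), and tyrosine (Y) each carry a hydroxyl group on the side chain.
Matching residues: T1, S2, Y7, S9, T10, S14.

6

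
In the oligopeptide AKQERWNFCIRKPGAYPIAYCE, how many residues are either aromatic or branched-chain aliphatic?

6

Aromatic: F, W, Y. Branched-chain aliphatic: I, L, V.
Aromatic residues here: W6, F8, Y16, Y20 (4).
Branched-chain aliphatic residues here: I10, I18 (2).
The two groups share no amino acid, so total = 4 + 2 = 6.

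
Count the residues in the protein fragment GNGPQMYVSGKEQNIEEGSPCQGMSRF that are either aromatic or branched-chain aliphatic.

Aromatic: F, W, Y. Branched-chain aliphatic: I, L, V.
Aromatic residues here: Y7, F27 (2).
Branched-chain aliphatic residues here: V8, I15 (2).
The two groups share no amino acid, so total = 2 + 2 = 4.

4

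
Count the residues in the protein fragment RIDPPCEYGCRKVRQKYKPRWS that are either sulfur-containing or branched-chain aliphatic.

Sulfur-containing: C, M. Branched-chain aliphatic: I, L, V.
Sulfur-containing residues here: C6, C10 (2).
Branched-chain aliphatic residues here: I2, V13 (2).
The two groups share no amino acid, so total = 2 + 2 = 4.

4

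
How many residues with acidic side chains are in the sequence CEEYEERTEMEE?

7

Only D (aspartate) and E (glutamate) carry a side-chain carboxylic acid.
Matching residues: E2, E3, E5, E6, E9, E11, E12.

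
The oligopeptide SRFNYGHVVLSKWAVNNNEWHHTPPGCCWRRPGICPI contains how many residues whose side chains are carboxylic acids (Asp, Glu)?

1

Matching residues: E19.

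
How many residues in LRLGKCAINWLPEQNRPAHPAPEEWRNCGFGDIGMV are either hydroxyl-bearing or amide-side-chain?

4

Hydroxyl-bearing: S, T, Y. Amide-side-chain: N, Q.
Hydroxyl-bearing residues here: none (0).
Amide-side-chain residues here: N9, Q14, N15, N27 (4).
The two groups share no amino acid, so total = 0 + 4 = 4.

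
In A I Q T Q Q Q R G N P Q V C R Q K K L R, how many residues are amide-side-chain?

Only N (asparagine) and Q (glutamine) carry a side-chain carboxamide.
Matching residues: Q3, Q5, Q6, Q7, N10, Q12, Q16.

7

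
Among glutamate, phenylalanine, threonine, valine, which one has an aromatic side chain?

Phenylalanine (F), tryptophan (W), and tyrosine (Y) have aromatic ring side chains.
Of the listed options, only phenylalanine belongs to this group.

phenylalanine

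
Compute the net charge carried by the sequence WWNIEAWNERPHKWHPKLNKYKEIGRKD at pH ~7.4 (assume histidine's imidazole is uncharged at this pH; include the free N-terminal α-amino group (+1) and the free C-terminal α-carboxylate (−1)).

At pH ~7.4 the Lys and Arg side chains are protonated (+1), the Asp and Glu side chains are deprotonated (−1), and with His taken as neutral all other side chains carry no charge.
Positive (K, R): R10, K13, K17, K20, K22, R26, K27 → +7.
Negative (D, E): E5, E9, E23, D28 → −4.
The N-terminus (+1) and C-terminus (−1) cancel.
Net charge = (+7) + (−4) = +3.

+3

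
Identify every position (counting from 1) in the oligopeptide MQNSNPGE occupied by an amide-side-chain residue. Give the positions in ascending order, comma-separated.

Asparagine (N) and glutamine (Q) have uncharged amide side chains.
Matching residues: Q2, N3, N5.

2, 3, 5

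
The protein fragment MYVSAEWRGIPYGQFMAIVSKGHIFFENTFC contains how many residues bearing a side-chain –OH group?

5

S, T, and Y are the three residues with a side-chain hydroxyl.
Matching residues: Y2, S4, Y12, S20, T29.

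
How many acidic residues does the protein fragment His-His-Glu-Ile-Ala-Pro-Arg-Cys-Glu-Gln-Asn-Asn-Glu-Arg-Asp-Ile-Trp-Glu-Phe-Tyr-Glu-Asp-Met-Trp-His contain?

The acidic residues are Asp (D) and Glu (E), whose side chains end in a carboxylate group.
Matching residues: Glu3, Glu9, Glu13, Asp15, Glu18, Glu21, Asp22.

7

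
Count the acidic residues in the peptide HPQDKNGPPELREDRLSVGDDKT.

6

Only D (aspartate) and E (glutamate) carry a side-chain carboxylic acid.
Matching residues: D4, E10, E13, D14, D20, D21.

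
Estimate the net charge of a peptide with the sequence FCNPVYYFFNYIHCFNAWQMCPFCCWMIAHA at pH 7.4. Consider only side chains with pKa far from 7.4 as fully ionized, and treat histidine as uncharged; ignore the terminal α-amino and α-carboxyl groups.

The side chains ionized at physiological pH are Lys/Arg (+1) and Asp/Glu (−1); with His treated as neutral, nothing else contributes.
Positive (K, R): none → +0.
Negative (D, E): none → −0.
Net charge = (+0) + (−0) = 0.

0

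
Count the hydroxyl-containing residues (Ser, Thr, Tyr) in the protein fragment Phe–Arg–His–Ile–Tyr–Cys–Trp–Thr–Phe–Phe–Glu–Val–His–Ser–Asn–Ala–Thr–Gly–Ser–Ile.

Matching residues: Tyr5, Thr8, Ser14, Thr17, Ser19.

5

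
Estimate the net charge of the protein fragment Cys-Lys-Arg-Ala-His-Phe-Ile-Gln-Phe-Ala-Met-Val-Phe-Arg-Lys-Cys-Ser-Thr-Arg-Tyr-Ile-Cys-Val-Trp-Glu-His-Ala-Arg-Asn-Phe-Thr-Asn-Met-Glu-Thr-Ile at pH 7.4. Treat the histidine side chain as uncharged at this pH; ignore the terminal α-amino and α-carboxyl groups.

+4

The side chains ionized at physiological pH are Lys/Arg (+1) and Asp/Glu (−1); with His treated as neutral, nothing else contributes.
Positive (K, R): Lys2, Arg3, Arg14, Lys15, Arg19, Arg28 → +6.
Negative (D, E): Glu25, Glu34 → −2.
Net charge = (+6) + (−2) = +4.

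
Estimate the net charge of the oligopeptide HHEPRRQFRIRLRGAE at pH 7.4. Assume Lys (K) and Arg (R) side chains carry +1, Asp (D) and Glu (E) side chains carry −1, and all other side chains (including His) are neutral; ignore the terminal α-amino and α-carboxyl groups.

+3

Positive (K, R): R5, R6, R9, R11, R13 → +5.
Negative (D, E): E3, E16 → −2.
Net charge = (+5) + (−2) = +3.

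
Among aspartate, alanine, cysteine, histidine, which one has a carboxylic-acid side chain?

The acidic residues are Asp (D) and Glu (E), whose side chains end in a carboxylate group.
Of the listed options, only aspartate belongs to this group.

aspartate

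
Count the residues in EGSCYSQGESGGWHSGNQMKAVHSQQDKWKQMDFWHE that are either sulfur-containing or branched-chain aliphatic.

4

Sulfur-containing: C, M. Branched-chain aliphatic: I, L, V.
Sulfur-containing residues here: C4, M19, M32 (3).
Branched-chain aliphatic residues here: V22 (1).
The two groups share no amino acid, so total = 3 + 1 = 4.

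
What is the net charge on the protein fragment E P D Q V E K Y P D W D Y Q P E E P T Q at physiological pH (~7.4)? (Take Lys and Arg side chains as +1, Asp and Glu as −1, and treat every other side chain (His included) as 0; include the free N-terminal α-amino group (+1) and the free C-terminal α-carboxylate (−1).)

Positive (K, R): K7 → +1.
Negative (D, E): E1, D3, E6, D10, D12, E16, E17 → −7.
The N-terminus (+1) and C-terminus (−1) cancel.
Net charge = (+1) + (−7) = −6.

-6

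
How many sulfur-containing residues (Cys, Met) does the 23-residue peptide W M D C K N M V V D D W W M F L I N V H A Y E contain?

Matching residues: M2, C4, M7, M14.

4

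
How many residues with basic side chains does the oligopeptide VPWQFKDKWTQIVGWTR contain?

The basic amino acids are Lys (K), Arg (R), and His (H).
Matching residues: K6, K8, R17.

3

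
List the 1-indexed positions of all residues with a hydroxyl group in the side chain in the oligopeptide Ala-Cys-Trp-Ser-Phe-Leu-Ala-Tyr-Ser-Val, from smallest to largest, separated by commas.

4, 8, 9

The –OH-bearing residues are Ser, Thr (aliphatic alcohols), and Tyr (phenol).
Matching residues: Ser4, Tyr8, Ser9.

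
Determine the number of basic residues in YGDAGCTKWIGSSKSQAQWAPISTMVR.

The basic amino acids are Lys (K), Arg (R), and His (H).
Matching residues: K8, K14, R27.

3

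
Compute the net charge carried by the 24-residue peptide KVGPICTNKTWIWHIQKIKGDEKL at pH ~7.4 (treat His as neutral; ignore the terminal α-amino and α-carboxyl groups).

At pH ~7.4 the Lys and Arg side chains are protonated (+1), the Asp and Glu side chains are deprotonated (−1), and with His taken as neutral all other side chains carry no charge.
Positive (K, R): K1, K9, K17, K19, K23 → +5.
Negative (D, E): D21, E22 → −2.
Net charge = (+5) + (−2) = +3.

+3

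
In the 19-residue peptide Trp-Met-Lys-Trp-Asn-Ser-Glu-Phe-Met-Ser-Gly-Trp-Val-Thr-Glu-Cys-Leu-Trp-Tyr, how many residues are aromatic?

Phenylalanine (F), tryptophan (W), and tyrosine (Y) have aromatic ring side chains.
Matching residues: Trp1, Trp4, Phe8, Trp12, Trp18, Tyr19.

6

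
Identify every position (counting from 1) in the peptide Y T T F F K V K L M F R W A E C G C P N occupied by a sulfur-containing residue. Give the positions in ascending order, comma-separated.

10, 16, 18

Cysteine (C, thiol) and methionine (M, thioether) are the two sulfur-containing amino acids.
Matching residues: M10, C16, C18.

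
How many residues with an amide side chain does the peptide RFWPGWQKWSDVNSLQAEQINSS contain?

Only N (asparagine) and Q (glutamine) carry a side-chain carboxamide.
Matching residues: Q7, N13, Q16, Q19, N21.

5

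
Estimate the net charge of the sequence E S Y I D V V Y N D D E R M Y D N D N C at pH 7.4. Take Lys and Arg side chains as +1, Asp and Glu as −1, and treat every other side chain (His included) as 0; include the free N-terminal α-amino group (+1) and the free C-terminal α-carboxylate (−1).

Positive (K, R): R13 → +1.
Negative (D, E): E1, D5, D10, D11, E12, D16, D18 → −7.
The N-terminus (+1) and C-terminus (−1) cancel.
Net charge = (+1) + (−7) = −6.

-6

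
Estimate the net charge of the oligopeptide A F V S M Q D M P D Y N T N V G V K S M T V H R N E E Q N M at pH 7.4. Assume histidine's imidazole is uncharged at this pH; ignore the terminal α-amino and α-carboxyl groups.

Near pH 7.4, K and R contribute +1 each, D and E contribute −1 each, and every other side chain (His included, as stated) is uncharged.
Positive (K, R): K18, R24 → +2.
Negative (D, E): D7, D10, E26, E27 → −4.
Net charge = (+2) + (−4) = −2.

-2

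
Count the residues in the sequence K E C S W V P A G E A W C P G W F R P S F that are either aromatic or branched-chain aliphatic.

Aromatic: F, W, Y. Branched-chain aliphatic: I, L, V.
Aromatic residues here: W5, W12, W16, F17, F21 (5).
Branched-chain aliphatic residues here: V6 (1).
The two groups share no amino acid, so total = 5 + 1 = 6.

6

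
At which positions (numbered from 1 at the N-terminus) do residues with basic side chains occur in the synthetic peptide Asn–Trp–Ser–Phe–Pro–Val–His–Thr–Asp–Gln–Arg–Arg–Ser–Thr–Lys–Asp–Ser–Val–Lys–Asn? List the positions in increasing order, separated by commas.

7, 11, 12, 15, 19

The basic amino acids are Lys (K), Arg (R), and His (H).
Matching residues: His7, Arg11, Arg12, Lys15, Lys19.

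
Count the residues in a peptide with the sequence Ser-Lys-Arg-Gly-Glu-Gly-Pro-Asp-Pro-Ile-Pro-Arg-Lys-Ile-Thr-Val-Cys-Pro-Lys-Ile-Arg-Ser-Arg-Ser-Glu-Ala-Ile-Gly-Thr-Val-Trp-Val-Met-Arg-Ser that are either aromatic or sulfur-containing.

3

Aromatic: F, W, Y. Sulfur-containing: C, M.
Aromatic residues here: Trp31 (1).
Sulfur-containing residues here: Cys17, Met33 (2).
The two groups share no amino acid, so total = 1 + 2 = 3.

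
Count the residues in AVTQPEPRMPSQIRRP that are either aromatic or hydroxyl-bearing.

Aromatic: F, W, Y. Hydroxyl-bearing: S, T, Y.
Aromatic residues here: none (0).
Hydroxyl-bearing residues here: T3, S11 (2).
(Y belongs to both groups, but none appear in this sequence.) Total = 0 + 2 = 2.

2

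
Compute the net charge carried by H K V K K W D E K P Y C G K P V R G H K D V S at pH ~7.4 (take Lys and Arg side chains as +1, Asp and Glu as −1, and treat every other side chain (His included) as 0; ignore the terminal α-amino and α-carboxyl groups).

+4

Positive (K, R): K2, K4, K5, K9, K14, R17, K20 → +7.
Negative (D, E): D7, E8, D21 → −3.
Net charge = (+7) + (−3) = +4.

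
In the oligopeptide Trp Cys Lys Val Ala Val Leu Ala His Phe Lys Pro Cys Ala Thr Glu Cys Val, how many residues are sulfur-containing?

Cysteine (C, thiol) and methionine (M, thioether) are the two sulfur-containing amino acids.
Matching residues: Cys2, Cys13, Cys17.

3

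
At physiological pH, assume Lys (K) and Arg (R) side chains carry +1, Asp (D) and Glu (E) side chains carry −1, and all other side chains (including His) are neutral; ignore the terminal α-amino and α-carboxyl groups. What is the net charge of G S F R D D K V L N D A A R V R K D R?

Positive (K, R): R4, K7, R14, R16, K17, R19 → +6.
Negative (D, E): D5, D6, D11, D18 → −4.
Net charge = (+6) + (−4) = +2.

+2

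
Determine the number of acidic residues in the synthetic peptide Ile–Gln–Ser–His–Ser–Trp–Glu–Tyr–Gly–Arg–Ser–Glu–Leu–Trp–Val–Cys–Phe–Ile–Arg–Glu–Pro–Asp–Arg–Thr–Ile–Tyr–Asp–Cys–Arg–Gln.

5

Aspartate (D) and glutamate (E) have carboxylic-acid side chains and are the acidic amino acids.
Matching residues: Glu7, Glu12, Glu20, Asp22, Asp27.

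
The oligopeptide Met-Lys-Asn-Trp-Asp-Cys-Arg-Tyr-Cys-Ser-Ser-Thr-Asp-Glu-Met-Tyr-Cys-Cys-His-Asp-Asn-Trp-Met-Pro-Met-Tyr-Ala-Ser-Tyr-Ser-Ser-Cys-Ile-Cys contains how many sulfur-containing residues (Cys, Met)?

10

Matching residues: Met1, Cys6, Cys9, Met15, Cys17, Cys18, Met23, Met25, Cys32, Cys34.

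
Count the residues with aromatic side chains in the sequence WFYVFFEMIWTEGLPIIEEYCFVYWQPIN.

Phenylalanine (F), tryptophan (W), and tyrosine (Y) have aromatic ring side chains.
Matching residues: W1, F2, Y3, F5, F6, W10, Y20, F22, Y24, W25.

10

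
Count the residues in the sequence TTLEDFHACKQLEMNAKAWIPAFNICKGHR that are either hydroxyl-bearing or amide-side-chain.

Hydroxyl-bearing: S, T, Y. Amide-side-chain: N, Q.
Hydroxyl-bearing residues here: T1, T2 (2).
Amide-side-chain residues here: Q11, N15, N24 (3).
The two groups share no amino acid, so total = 2 + 3 = 5.

5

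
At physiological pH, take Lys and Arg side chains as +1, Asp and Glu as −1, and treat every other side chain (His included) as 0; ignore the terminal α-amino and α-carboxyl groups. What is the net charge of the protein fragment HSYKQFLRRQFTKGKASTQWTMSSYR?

Positive (K, R): K4, R8, R9, K13, K15, R26 → +6.
Negative (D, E): none → −0.
Net charge = (+6) + (−0) = +6.

+6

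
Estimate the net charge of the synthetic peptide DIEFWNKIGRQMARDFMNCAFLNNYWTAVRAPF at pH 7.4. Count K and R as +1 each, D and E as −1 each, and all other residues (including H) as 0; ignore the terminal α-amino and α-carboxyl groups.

+1

Positive (K, R): K7, R10, R14, R30 → +4.
Negative (D, E): D1, E3, D15 → −3.
Net charge = (+4) + (−3) = +1.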